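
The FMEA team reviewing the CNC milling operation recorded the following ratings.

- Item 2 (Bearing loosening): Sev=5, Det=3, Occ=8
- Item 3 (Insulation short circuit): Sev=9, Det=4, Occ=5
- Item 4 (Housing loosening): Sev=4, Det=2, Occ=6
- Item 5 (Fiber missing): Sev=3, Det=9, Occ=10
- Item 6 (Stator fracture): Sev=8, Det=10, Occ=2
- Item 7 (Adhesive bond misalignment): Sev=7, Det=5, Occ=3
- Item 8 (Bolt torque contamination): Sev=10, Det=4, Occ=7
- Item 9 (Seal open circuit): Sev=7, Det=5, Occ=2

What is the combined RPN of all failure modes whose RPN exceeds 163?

RPN = Severity × Occurrence × Detection:
  Item 2: 5 × 8 × 3 = 120
  Item 3: 9 × 5 × 4 = 180
  Item 4: 4 × 6 × 2 = 48
  Item 5: 3 × 10 × 9 = 270
  Item 6: 8 × 2 × 10 = 160
  Item 7: 7 × 3 × 5 = 105
  Item 8: 10 × 7 × 4 = 280
  Item 9: 7 × 2 × 5 = 70
RPN > 163: Item 3 (180), Item 5 (270), Item 8 (280).
Sum: 180 + 270 + 280 = 730.

730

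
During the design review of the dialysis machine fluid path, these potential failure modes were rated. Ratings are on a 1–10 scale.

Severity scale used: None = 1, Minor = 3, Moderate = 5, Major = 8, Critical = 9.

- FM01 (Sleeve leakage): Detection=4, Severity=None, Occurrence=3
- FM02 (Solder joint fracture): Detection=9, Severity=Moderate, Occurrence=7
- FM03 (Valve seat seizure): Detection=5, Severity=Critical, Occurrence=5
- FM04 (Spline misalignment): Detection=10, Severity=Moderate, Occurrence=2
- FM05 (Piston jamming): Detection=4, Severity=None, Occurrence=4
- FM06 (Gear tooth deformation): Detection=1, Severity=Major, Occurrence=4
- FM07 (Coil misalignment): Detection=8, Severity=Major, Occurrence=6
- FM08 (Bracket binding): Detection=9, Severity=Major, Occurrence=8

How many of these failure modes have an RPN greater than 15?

RPN = Severity × Occurrence × Detection:
  FM01: 1 × 3 × 4 = 12
  FM02: 5 × 7 × 9 = 315
  FM03: 9 × 5 × 5 = 225
  FM04: 5 × 2 × 10 = 100
  FM05: 1 × 4 × 4 = 16
  FM06: 8 × 4 × 1 = 32
  FM07: 8 × 6 × 8 = 384
  FM08: 8 × 8 × 9 = 576
Modes with RPN > 15: FM02 (315), FM03 (225), FM04 (100), FM05 (16), FM06 (32), FM07 (384), FM08 (576) → 7.

7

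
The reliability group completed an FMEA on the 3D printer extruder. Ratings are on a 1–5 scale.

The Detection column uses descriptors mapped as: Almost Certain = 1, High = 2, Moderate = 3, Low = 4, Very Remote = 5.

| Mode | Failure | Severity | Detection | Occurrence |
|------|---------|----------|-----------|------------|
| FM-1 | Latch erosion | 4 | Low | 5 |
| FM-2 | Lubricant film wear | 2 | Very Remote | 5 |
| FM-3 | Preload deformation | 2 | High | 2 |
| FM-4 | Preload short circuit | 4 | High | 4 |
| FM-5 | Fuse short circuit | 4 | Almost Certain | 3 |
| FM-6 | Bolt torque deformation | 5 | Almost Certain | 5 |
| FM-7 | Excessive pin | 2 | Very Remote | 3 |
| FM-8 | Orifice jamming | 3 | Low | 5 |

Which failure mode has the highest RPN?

RPN = Severity × Occurrence × Detection:
  FM-1: 4 × 5 × 4 = 80
  FM-2: 2 × 5 × 5 = 50
  FM-3: 2 × 2 × 2 = 8
  FM-4: 4 × 4 × 2 = 32
  FM-5: 4 × 3 × 1 = 12
  FM-6: 5 × 5 × 1 = 25
  FM-7: 2 × 3 × 5 = 30
  FM-8: 3 × 5 × 4 = 60
Highest RPN is 80 → FM-1.

FM-1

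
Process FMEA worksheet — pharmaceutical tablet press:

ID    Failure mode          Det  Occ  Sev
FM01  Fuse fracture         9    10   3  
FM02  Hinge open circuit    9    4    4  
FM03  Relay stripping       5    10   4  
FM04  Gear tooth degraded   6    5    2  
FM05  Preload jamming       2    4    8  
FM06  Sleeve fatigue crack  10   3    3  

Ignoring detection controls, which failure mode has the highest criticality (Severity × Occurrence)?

FM03

Criticality = Severity × Occurrence:
  FM01: 3 × 10 = 30
  FM02: 4 × 4 = 16
  FM03: 4 × 10 = 40
  FM04: 2 × 5 = 10
  FM05: 8 × 4 = 32
  FM06: 3 × 3 = 9
Highest criticality is 40 → FM03.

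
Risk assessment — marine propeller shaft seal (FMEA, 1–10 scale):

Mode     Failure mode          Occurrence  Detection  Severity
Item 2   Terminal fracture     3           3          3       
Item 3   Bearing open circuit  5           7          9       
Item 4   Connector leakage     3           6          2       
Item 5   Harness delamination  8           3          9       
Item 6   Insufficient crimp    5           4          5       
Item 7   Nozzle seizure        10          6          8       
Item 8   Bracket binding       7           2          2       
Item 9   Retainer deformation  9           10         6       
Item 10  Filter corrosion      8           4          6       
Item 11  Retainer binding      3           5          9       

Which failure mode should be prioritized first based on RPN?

RPN = Severity × Occurrence × Detection:
  Item 2: 3 × 3 × 3 = 27
  Item 3: 9 × 5 × 7 = 315
  Item 4: 2 × 3 × 6 = 36
  Item 5: 9 × 8 × 3 = 216
  Item 6: 5 × 5 × 4 = 100
  Item 7: 8 × 10 × 6 = 480
  Item 8: 2 × 7 × 2 = 28
  Item 9: 6 × 9 × 10 = 540
  Item 10: 6 × 8 × 4 = 192
  Item 11: 9 × 3 × 5 = 135
Highest RPN is 540 → Item 9.

Item 9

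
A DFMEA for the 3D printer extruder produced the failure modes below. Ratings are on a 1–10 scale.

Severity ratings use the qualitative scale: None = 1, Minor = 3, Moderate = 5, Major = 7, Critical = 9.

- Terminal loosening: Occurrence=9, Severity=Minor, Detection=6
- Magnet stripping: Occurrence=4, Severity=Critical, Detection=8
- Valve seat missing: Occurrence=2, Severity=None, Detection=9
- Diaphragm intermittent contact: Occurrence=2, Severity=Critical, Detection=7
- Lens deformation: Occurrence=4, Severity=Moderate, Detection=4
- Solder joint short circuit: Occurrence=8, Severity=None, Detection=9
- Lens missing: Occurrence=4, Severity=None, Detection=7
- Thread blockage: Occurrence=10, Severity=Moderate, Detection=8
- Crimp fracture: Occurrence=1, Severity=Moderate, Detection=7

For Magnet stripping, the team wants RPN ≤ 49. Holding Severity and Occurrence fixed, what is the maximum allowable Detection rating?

1

Magnet stripping: S=9, O=4, D=8 → current RPN = 288.
Fixed product = 36. Need 36 × D ≤ 49, so D ≤ 49/36 = 1.36.
Maximum integer Detection rating = 1 (gives RPN 36; D=2 would give 72 > 49).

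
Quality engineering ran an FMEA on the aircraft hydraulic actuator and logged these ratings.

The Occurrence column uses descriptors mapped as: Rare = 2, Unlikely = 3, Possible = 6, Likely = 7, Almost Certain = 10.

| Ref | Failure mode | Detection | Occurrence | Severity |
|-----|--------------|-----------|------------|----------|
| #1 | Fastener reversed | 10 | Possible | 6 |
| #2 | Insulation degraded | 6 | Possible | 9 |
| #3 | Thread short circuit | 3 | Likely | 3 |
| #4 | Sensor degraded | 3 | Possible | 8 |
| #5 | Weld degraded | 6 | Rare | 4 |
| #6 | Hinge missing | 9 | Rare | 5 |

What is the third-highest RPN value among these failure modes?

144

RPN = Severity × Occurrence × Detection:
  #1: 6 × 6 × 10 = 360
  #2: 9 × 6 × 6 = 324
  #3: 3 × 7 × 3 = 63
  #4: 8 × 6 × 3 = 144
  #5: 4 × 2 × 6 = 48
  #6: 5 × 2 × 9 = 90
Sorted descending: 360, 324, 144, 90, 63, 48.
The third-highest RPN is 144 (#4).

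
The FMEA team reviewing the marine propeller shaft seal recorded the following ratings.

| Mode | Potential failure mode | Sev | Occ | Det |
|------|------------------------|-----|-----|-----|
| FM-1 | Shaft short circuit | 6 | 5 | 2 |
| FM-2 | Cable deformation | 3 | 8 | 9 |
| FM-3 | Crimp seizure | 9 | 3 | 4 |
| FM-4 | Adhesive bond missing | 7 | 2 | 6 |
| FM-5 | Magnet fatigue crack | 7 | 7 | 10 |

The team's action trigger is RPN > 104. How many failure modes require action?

RPN = Severity × Occurrence × Detection:
  FM-1: 6 × 5 × 2 = 60
  FM-2: 3 × 8 × 9 = 216
  FM-3: 9 × 3 × 4 = 108
  FM-4: 7 × 2 × 6 = 84
  FM-5: 7 × 7 × 10 = 490
Modes with RPN > 104: FM-2 (216), FM-3 (108), FM-5 (490) → 3.

3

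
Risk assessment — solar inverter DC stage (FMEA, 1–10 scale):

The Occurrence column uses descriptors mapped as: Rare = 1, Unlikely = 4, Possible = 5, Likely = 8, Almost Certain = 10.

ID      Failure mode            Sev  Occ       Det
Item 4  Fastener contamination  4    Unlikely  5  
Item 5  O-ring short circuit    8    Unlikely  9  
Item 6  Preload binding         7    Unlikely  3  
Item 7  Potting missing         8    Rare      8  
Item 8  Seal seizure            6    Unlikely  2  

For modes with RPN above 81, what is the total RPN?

372

RPN = Severity × Occurrence × Detection:
  Item 4: 4 × 4 × 5 = 80
  Item 5: 8 × 4 × 9 = 288
  Item 6: 7 × 4 × 3 = 84
  Item 7: 8 × 1 × 8 = 64
  Item 8: 6 × 4 × 2 = 48
RPN > 81: Item 5 (288), Item 6 (84).
Sum: 288 + 84 = 372.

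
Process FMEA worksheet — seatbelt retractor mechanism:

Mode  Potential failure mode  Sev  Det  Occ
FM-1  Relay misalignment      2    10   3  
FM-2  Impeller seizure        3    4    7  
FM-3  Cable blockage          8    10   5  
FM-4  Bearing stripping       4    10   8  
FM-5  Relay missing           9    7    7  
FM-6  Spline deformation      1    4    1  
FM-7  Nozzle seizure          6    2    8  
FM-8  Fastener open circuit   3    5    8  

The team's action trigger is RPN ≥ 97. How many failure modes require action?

4

RPN = Severity × Occurrence × Detection:
  FM-1: 2 × 3 × 10 = 60
  FM-2: 3 × 7 × 4 = 84
  FM-3: 8 × 5 × 10 = 400
  FM-4: 4 × 8 × 10 = 320
  FM-5: 9 × 7 × 7 = 441
  FM-6: 1 × 1 × 4 = 4
  FM-7: 6 × 8 × 2 = 96
  FM-8: 3 × 8 × 5 = 120
Modes with RPN ≥ 97: FM-3 (400), FM-4 (320), FM-5 (441), FM-8 (120) → 4.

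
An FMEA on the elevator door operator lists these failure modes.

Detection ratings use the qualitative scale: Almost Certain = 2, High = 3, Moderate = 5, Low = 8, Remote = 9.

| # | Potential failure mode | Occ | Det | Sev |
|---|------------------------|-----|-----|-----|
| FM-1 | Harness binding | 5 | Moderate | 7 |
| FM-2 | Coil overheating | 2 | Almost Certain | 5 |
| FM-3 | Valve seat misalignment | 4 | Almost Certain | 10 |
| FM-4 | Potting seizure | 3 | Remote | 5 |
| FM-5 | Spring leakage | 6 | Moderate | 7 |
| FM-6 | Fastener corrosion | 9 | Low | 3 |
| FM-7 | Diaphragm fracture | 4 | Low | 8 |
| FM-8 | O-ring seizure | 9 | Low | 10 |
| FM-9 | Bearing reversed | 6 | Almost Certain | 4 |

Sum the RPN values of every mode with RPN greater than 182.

RPN = Severity × Occurrence × Detection:
  FM-1: 7 × 5 × 5 = 175
  FM-2: 5 × 2 × 2 = 20
  FM-3: 10 × 4 × 2 = 80
  FM-4: 5 × 3 × 9 = 135
  FM-5: 7 × 6 × 5 = 210
  FM-6: 3 × 9 × 8 = 216
  FM-7: 8 × 4 × 8 = 256
  FM-8: 10 × 9 × 8 = 720
  FM-9: 4 × 6 × 2 = 48
RPN > 182: FM-5 (210), FM-6 (216), FM-7 (256), FM-8 (720).
Sum: 210 + 216 + 256 + 720 = 1402.

1402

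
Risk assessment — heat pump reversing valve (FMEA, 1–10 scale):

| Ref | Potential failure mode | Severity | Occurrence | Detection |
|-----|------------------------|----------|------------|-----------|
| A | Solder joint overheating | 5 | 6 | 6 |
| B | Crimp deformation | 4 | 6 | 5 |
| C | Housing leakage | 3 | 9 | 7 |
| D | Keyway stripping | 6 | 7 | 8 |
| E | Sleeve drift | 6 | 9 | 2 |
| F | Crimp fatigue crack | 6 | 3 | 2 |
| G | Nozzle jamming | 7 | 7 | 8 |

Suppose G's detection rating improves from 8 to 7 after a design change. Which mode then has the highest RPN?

G

RPN = Severity × Occurrence × Detection:
  A: 5 × 6 × 6 = 180
  B: 4 × 6 × 5 = 120
  C: 3 × 9 × 7 = 189
  D: 6 × 7 × 8 = 336
  E: 6 × 9 × 2 = 108
  F: 6 × 3 × 2 = 36
  G: 7 × 7 × 8 = 392
After action: G → 7 × 7 × 7 = 343.
Revised RPNs: G=343, D=336, C=189, A=180, B=120, E=108, F=36.
Highest is now G (343).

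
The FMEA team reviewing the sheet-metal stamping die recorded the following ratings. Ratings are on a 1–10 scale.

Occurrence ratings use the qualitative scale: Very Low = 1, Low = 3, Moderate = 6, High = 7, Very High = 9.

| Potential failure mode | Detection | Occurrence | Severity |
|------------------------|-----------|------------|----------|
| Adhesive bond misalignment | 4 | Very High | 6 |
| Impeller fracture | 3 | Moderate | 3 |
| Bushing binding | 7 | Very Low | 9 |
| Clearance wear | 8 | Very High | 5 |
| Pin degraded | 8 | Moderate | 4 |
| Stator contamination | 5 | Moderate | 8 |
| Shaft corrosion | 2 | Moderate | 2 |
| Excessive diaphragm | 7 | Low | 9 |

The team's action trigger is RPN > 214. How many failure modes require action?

3

RPN = Severity × Occurrence × Detection:
  Adhesive bond misalignment: 6 × 9 × 4 = 216
  Impeller fracture: 3 × 6 × 3 = 54
  Bushing binding: 9 × 1 × 7 = 63
  Clearance wear: 5 × 9 × 8 = 360
  Pin degraded: 4 × 6 × 8 = 192
  Stator contamination: 8 × 6 × 5 = 240
  Shaft corrosion: 2 × 6 × 2 = 24
  Excessive diaphragm: 9 × 3 × 7 = 189
Modes with RPN > 214: Adhesive bond misalignment (216), Clearance wear (360), Stator contamination (240) → 3.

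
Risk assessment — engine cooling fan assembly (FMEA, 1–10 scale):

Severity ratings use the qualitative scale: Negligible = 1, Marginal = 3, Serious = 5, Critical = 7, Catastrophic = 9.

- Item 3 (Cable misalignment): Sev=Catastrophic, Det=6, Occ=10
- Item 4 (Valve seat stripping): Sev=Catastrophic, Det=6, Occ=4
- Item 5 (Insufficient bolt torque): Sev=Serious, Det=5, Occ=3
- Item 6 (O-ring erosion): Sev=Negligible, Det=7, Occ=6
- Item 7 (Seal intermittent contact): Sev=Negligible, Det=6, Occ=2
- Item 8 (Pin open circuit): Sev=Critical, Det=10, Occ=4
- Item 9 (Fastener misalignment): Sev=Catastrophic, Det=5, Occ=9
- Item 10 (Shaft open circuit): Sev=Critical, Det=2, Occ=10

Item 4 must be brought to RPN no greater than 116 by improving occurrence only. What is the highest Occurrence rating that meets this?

Item 4: S=9, O=4, D=6 → current RPN = 216.
Fixed product = 54. Need 54 × O ≤ 116, so O ≤ 116/54 = 2.15.
Maximum integer Occurrence rating = 2 (gives RPN 108; O=3 would give 162 > 116).

2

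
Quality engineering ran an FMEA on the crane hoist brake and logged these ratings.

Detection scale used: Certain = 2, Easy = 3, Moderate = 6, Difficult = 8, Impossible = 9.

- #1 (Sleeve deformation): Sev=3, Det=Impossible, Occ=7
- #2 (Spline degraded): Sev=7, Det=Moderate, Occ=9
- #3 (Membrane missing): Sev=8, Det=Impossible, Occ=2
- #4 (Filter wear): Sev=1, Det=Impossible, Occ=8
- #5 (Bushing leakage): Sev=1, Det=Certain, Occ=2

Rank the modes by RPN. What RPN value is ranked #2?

RPN = Severity × Occurrence × Detection:
  #1: 3 × 7 × 9 = 189
  #2: 7 × 9 × 6 = 378
  #3: 8 × 2 × 9 = 144
  #4: 1 × 8 × 9 = 72
  #5: 1 × 2 × 2 = 4
Sorted descending: 378, 189, 144, 72, 4.
The second-highest RPN is 189 (#1).

189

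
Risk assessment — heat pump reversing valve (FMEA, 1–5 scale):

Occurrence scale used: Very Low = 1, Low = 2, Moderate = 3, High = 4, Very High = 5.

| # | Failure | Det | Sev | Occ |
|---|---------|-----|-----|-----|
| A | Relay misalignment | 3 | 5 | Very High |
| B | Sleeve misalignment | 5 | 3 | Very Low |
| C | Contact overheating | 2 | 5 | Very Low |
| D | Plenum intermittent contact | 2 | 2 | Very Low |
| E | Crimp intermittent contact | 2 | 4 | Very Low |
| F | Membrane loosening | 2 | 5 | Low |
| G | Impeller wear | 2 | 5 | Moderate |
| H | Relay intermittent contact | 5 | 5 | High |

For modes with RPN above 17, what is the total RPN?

225

RPN = Severity × Occurrence × Detection:
  A: 5 × 5 × 3 = 75
  B: 3 × 1 × 5 = 15
  C: 5 × 1 × 2 = 10
  D: 2 × 1 × 2 = 4
  E: 4 × 1 × 2 = 8
  F: 5 × 2 × 2 = 20
  G: 5 × 3 × 2 = 30
  H: 5 × 4 × 5 = 100
RPN > 17: A (75), F (20), G (30), H (100).
Sum: 75 + 20 + 30 + 100 = 225.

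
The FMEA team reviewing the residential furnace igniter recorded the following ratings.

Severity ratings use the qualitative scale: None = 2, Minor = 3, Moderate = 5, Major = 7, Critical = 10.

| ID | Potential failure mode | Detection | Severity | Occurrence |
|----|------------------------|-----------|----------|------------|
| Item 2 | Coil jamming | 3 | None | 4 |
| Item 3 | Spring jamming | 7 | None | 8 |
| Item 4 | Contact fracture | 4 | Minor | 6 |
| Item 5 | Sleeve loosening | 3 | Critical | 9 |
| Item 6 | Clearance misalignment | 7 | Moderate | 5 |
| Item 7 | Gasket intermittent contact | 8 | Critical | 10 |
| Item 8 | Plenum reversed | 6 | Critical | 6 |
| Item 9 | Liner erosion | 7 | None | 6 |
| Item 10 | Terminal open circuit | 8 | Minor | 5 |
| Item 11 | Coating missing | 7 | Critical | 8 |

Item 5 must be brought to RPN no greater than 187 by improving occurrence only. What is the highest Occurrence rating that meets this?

Item 5: S=10, O=9, D=3 → current RPN = 270.
Fixed product = 30. Need 30 × O ≤ 187, so O ≤ 187/30 = 6.23.
Maximum integer Occurrence rating = 6 (gives RPN 180; O=7 would give 210 > 187).

6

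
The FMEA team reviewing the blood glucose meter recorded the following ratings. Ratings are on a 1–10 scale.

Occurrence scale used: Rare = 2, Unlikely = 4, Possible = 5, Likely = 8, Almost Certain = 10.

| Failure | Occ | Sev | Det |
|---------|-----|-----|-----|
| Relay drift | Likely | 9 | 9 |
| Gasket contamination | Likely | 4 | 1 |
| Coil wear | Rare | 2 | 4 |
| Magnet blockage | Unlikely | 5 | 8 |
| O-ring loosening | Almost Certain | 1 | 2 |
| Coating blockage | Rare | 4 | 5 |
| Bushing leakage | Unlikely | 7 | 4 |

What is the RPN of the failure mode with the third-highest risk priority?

RPN = Severity × Occurrence × Detection:
  Relay drift: 9 × 8 × 9 = 648
  Gasket contamination: 4 × 8 × 1 = 32
  Coil wear: 2 × 2 × 4 = 16
  Magnet blockage: 5 × 4 × 8 = 160
  O-ring loosening: 1 × 10 × 2 = 20
  Coating blockage: 4 × 2 × 5 = 40
  Bushing leakage: 7 × 4 × 4 = 112
Sorted descending: 648, 160, 112, 40, 32, 20, 16.
The third-highest RPN is 112 (Bushing leakage).

112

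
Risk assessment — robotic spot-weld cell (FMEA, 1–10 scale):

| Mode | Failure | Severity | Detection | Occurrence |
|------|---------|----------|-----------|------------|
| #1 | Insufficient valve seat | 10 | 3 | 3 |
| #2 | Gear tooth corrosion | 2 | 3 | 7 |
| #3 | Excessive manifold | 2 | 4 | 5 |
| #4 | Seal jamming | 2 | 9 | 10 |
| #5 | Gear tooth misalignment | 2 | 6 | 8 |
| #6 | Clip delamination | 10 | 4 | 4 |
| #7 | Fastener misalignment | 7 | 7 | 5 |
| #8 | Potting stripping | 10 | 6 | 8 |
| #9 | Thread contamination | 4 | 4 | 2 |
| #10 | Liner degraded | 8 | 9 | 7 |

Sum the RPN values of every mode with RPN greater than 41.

1797

RPN = Severity × Occurrence × Detection:
  #1: 10 × 3 × 3 = 90
  #2: 2 × 7 × 3 = 42
  #3: 2 × 5 × 4 = 40
  #4: 2 × 10 × 9 = 180
  #5: 2 × 8 × 6 = 96
  #6: 10 × 4 × 4 = 160
  #7: 7 × 5 × 7 = 245
  #8: 10 × 8 × 6 = 480
  #9: 4 × 2 × 4 = 32
  #10: 8 × 7 × 9 = 504
RPN > 41: #1 (90), #2 (42), #4 (180), #5 (96), #6 (160), #7 (245), #8 (480), #10 (504).
Sum: 90 + 42 + 180 + 96 + 160 + 245 + 480 + 504 = 1797.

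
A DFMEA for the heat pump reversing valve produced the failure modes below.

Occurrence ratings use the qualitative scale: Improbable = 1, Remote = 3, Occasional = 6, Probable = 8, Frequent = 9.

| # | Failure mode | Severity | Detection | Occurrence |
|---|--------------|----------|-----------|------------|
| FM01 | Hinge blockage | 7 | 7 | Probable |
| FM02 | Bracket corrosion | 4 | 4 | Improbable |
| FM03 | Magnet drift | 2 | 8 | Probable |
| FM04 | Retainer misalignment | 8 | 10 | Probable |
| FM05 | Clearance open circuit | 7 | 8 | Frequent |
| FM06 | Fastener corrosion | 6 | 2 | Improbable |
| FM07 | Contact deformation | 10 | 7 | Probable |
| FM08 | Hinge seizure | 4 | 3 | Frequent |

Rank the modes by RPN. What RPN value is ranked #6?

108

RPN = Severity × Occurrence × Detection:
  FM01: 7 × 8 × 7 = 392
  FM02: 4 × 1 × 4 = 16
  FM03: 2 × 8 × 8 = 128
  FM04: 8 × 8 × 10 = 640
  FM05: 7 × 9 × 8 = 504
  FM06: 6 × 1 × 2 = 12
  FM07: 10 × 8 × 7 = 560
  FM08: 4 × 9 × 3 = 108
Sorted descending: 640, 560, 504, 392, 128, 108, 16, 12.
The sixth-highest RPN is 108 (FM08).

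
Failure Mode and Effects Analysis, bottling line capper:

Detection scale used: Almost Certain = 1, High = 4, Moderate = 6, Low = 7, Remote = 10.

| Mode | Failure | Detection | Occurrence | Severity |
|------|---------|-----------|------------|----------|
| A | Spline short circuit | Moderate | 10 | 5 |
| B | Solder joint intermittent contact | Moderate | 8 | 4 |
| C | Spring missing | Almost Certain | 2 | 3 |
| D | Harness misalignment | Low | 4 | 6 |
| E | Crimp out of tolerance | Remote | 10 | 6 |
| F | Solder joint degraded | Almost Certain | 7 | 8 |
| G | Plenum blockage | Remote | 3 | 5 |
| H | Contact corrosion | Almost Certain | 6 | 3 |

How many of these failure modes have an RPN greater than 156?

4

RPN = Severity × Occurrence × Detection:
  A: 5 × 10 × 6 = 300
  B: 4 × 8 × 6 = 192
  C: 3 × 2 × 1 = 6
  D: 6 × 4 × 7 = 168
  E: 6 × 10 × 10 = 600
  F: 8 × 7 × 1 = 56
  G: 5 × 3 × 10 = 150
  H: 3 × 6 × 1 = 18
Modes with RPN > 156: A (300), B (192), D (168), E (600) → 4.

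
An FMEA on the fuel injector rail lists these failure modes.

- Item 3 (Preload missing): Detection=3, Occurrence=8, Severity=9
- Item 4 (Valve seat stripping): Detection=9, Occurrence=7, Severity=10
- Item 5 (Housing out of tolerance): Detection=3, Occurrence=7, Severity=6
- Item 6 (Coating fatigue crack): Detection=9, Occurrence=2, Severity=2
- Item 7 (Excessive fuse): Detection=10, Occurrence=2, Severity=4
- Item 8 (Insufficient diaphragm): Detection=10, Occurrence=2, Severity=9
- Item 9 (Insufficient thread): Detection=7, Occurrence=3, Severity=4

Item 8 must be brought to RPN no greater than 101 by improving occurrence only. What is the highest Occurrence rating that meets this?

Item 8: S=9, O=2, D=10 → current RPN = 180.
Fixed product = 90. Need 90 × O ≤ 101, so O ≤ 101/90 = 1.12.
Maximum integer Occurrence rating = 1 (gives RPN 90; O=2 would give 180 > 101).

1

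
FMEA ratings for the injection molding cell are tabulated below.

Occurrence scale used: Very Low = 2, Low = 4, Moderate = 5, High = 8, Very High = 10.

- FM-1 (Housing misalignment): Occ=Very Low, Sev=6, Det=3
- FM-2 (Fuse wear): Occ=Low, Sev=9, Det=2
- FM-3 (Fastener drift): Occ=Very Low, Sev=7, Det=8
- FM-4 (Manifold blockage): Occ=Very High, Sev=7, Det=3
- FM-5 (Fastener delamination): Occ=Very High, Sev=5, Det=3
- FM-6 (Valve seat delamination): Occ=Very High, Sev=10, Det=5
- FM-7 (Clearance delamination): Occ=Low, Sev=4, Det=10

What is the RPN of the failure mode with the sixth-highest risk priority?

RPN = Severity × Occurrence × Detection:
  FM-1: 6 × 2 × 3 = 36
  FM-2: 9 × 4 × 2 = 72
  FM-3: 7 × 2 × 8 = 112
  FM-4: 7 × 10 × 3 = 210
  FM-5: 5 × 10 × 3 = 150
  FM-6: 10 × 10 × 5 = 500
  FM-7: 4 × 4 × 10 = 160
Sorted descending: 500, 210, 160, 150, 112, 72, 36.
The sixth-highest RPN is 72 (FM-2).

72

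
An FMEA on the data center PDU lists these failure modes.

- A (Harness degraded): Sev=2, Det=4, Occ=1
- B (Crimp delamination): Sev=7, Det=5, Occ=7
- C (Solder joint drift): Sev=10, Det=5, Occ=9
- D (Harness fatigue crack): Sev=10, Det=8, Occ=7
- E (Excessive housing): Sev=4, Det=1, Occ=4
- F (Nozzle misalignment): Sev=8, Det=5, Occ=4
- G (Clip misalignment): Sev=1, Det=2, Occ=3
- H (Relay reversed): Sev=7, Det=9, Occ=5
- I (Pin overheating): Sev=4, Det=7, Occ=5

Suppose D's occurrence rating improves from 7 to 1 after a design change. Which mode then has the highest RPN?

C

RPN = Severity × Occurrence × Detection:
  A: 2 × 1 × 4 = 8
  B: 7 × 7 × 5 = 245
  C: 10 × 9 × 5 = 450
  D: 10 × 7 × 8 = 560
  E: 4 × 4 × 1 = 16
  F: 8 × 4 × 5 = 160
  G: 1 × 3 × 2 = 6
  H: 7 × 5 × 9 = 315
  I: 4 × 5 × 7 = 140
After action: D → 10 × 1 × 8 = 80.
Revised RPNs: C=450, H=315, B=245, F=160, I=140, D=80, E=16, A=8, G=6.
Highest is now C (450).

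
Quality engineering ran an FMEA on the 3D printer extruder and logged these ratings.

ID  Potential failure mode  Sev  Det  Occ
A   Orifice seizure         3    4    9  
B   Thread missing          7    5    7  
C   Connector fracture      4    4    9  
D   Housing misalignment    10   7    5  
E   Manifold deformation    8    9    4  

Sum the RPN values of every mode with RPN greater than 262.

RPN = Severity × Occurrence × Detection:
  A: 3 × 9 × 4 = 108
  B: 7 × 7 × 5 = 245
  C: 4 × 9 × 4 = 144
  D: 10 × 5 × 7 = 350
  E: 8 × 4 × 9 = 288
RPN > 262: D (350), E (288).
Sum: 350 + 288 = 638.

638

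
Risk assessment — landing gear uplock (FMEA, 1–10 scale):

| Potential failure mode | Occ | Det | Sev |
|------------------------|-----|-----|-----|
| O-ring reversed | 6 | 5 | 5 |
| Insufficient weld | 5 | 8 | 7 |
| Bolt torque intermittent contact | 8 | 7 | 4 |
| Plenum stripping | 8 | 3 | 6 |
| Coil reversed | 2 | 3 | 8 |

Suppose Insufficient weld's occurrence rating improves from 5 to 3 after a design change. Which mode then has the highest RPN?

RPN = Severity × Occurrence × Detection:
  O-ring reversed: 5 × 6 × 5 = 150
  Insufficient weld: 7 × 5 × 8 = 280
  Bolt torque intermittent contact: 4 × 8 × 7 = 224
  Plenum stripping: 6 × 8 × 3 = 144
  Coil reversed: 8 × 2 × 3 = 48
After action: Insufficient weld → 7 × 3 × 8 = 168.
Revised RPNs: Bolt torque intermittent contact=224, Insufficient weld=168, O-ring reversed=150, Plenum stripping=144, Coil reversed=48.
Highest is now Bolt torque intermittent contact (224).

Bolt torque intermittent contact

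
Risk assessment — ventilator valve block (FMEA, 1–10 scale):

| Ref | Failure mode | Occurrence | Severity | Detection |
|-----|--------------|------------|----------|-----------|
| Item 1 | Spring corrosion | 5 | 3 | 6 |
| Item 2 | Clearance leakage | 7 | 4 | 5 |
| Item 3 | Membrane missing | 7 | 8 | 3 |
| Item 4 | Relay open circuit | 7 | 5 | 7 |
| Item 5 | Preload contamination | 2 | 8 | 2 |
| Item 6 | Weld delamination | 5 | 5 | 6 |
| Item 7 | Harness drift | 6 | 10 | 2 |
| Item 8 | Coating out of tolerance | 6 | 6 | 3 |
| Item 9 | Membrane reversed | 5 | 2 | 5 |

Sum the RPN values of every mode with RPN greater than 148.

563

RPN = Severity × Occurrence × Detection:
  Item 1: 3 × 5 × 6 = 90
  Item 2: 4 × 7 × 5 = 140
  Item 3: 8 × 7 × 3 = 168
  Item 4: 5 × 7 × 7 = 245
  Item 5: 8 × 2 × 2 = 32
  Item 6: 5 × 5 × 6 = 150
  Item 7: 10 × 6 × 2 = 120
  Item 8: 6 × 6 × 3 = 108
  Item 9: 2 × 5 × 5 = 50
RPN > 148: Item 3 (168), Item 4 (245), Item 6 (150).
Sum: 168 + 245 + 150 = 563.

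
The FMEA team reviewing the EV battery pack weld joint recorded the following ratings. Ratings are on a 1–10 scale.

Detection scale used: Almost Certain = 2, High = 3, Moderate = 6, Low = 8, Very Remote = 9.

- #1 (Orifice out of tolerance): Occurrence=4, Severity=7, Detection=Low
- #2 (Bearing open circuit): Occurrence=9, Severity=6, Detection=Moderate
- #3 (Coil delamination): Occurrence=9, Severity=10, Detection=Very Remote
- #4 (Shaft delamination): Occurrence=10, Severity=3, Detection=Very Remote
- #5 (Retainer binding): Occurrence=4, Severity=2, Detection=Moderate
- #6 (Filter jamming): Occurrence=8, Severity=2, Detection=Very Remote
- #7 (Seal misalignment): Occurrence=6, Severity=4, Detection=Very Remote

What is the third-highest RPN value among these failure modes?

270

RPN = Severity × Occurrence × Detection:
  #1: 7 × 4 × 8 = 224
  #2: 6 × 9 × 6 = 324
  #3: 10 × 9 × 9 = 810
  #4: 3 × 10 × 9 = 270
  #5: 2 × 4 × 6 = 48
  #6: 2 × 8 × 9 = 144
  #7: 4 × 6 × 9 = 216
Sorted descending: 810, 324, 270, 224, 216, 144, 48.
The third-highest RPN is 270 (#4).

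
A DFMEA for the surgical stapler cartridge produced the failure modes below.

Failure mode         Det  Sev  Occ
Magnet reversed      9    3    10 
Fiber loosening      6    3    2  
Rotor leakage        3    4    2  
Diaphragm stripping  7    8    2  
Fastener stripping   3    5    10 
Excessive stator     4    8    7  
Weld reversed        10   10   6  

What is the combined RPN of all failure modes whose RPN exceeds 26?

RPN = Severity × Occurrence × Detection:
  Magnet reversed: 3 × 10 × 9 = 270
  Fiber loosening: 3 × 2 × 6 = 36
  Rotor leakage: 4 × 2 × 3 = 24
  Diaphragm stripping: 8 × 2 × 7 = 112
  Fastener stripping: 5 × 10 × 3 = 150
  Excessive stator: 8 × 7 × 4 = 224
  Weld reversed: 10 × 6 × 10 = 600
RPN > 26: Magnet reversed (270), Fiber loosening (36), Diaphragm stripping (112), Fastener stripping (150), Excessive stator (224), Weld reversed (600).
Sum: 270 + 36 + 112 + 150 + 224 + 600 = 1392.

1392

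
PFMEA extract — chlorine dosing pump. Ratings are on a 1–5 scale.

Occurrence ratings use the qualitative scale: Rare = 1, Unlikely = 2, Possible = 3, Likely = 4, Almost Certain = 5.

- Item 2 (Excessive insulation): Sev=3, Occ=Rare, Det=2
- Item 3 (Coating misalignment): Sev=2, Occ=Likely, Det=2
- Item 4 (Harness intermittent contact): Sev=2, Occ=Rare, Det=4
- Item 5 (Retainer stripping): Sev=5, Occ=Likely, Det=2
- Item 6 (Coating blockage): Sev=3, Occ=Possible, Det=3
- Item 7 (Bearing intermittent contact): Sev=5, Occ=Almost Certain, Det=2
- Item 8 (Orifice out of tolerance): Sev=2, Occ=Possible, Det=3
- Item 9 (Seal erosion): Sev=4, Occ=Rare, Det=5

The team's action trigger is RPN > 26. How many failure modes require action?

3

RPN = Severity × Occurrence × Detection:
  Item 2: 3 × 1 × 2 = 6
  Item 3: 2 × 4 × 2 = 16
  Item 4: 2 × 1 × 4 = 8
  Item 5: 5 × 4 × 2 = 40
  Item 6: 3 × 3 × 3 = 27
  Item 7: 5 × 5 × 2 = 50
  Item 8: 2 × 3 × 3 = 18
  Item 9: 4 × 1 × 5 = 20
Modes with RPN > 26: Item 5 (40), Item 6 (27), Item 7 (50) → 3.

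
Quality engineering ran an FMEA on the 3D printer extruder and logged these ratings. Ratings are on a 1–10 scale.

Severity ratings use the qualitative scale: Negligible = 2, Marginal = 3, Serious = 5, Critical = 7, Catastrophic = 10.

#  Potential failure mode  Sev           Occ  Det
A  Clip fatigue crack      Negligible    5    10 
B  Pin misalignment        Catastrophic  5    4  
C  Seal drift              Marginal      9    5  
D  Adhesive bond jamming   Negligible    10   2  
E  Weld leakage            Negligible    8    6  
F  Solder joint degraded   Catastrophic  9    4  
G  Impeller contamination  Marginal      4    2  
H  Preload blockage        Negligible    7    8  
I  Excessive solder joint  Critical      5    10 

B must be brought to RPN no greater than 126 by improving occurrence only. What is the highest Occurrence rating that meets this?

3

B: S=10, O=5, D=4 → current RPN = 200.
Fixed product = 40. Need 40 × O ≤ 126, so O ≤ 126/40 = 3.15.
Maximum integer Occurrence rating = 3 (gives RPN 120; O=4 would give 160 > 126).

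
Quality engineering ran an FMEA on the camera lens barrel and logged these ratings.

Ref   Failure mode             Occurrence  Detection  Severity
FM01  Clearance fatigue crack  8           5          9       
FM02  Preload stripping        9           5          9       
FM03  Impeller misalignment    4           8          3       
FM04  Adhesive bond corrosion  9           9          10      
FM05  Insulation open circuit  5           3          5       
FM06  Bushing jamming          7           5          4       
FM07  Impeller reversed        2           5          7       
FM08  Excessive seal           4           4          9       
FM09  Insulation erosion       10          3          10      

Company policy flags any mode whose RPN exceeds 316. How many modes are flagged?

RPN = Severity × Occurrence × Detection:
  FM01: 9 × 8 × 5 = 360
  FM02: 9 × 9 × 5 = 405
  FM03: 3 × 4 × 8 = 96
  FM04: 10 × 9 × 9 = 810
  FM05: 5 × 5 × 3 = 75
  FM06: 4 × 7 × 5 = 140
  FM07: 7 × 2 × 5 = 70
  FM08: 9 × 4 × 4 = 144
  FM09: 10 × 10 × 3 = 300
Modes with RPN > 316: FM01 (360), FM02 (405), FM04 (810) → 3.

3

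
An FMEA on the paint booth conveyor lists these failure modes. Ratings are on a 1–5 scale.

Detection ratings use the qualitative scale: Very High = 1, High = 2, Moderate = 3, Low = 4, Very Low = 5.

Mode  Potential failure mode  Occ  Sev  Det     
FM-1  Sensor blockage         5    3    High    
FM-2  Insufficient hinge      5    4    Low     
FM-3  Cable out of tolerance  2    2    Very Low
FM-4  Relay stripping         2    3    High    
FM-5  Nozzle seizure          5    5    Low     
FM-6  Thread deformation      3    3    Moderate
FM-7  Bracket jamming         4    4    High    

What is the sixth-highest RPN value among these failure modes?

20

RPN = Severity × Occurrence × Detection:
  FM-1: 3 × 5 × 2 = 30
  FM-2: 4 × 5 × 4 = 80
  FM-3: 2 × 2 × 5 = 20
  FM-4: 3 × 2 × 2 = 12
  FM-5: 5 × 5 × 4 = 100
  FM-6: 3 × 3 × 3 = 27
  FM-7: 4 × 4 × 2 = 32
Sorted descending: 100, 80, 32, 30, 27, 20, 12.
The sixth-highest RPN is 20 (FM-3).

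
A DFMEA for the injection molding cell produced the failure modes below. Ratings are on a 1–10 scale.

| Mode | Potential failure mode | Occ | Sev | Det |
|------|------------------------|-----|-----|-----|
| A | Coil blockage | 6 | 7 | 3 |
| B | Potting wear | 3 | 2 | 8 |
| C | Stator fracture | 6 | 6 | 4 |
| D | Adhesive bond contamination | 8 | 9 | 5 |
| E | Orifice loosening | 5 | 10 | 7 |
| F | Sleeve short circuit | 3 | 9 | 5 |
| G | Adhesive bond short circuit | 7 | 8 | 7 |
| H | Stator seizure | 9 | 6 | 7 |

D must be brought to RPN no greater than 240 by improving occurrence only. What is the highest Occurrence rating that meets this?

5

D: S=9, O=8, D=5 → current RPN = 360.
Fixed product = 45. Need 45 × O ≤ 240, so O ≤ 240/45 = 5.33.
Maximum integer Occurrence rating = 5 (gives RPN 225; O=6 would give 270 > 240).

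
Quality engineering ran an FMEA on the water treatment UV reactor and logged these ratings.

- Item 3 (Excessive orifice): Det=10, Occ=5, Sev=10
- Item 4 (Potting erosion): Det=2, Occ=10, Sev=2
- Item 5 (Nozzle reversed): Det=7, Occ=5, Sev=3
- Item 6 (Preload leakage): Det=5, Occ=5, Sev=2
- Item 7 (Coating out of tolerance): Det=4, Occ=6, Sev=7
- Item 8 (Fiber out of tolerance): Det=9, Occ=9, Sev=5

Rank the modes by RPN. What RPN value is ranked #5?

RPN = Severity × Occurrence × Detection:
  Item 3: 10 × 5 × 10 = 500
  Item 4: 2 × 10 × 2 = 40
  Item 5: 3 × 5 × 7 = 105
  Item 6: 2 × 5 × 5 = 50
  Item 7: 7 × 6 × 4 = 168
  Item 8: 5 × 9 × 9 = 405
Sorted descending: 500, 405, 168, 105, 50, 40.
The fifth-highest RPN is 50 (Item 6).

50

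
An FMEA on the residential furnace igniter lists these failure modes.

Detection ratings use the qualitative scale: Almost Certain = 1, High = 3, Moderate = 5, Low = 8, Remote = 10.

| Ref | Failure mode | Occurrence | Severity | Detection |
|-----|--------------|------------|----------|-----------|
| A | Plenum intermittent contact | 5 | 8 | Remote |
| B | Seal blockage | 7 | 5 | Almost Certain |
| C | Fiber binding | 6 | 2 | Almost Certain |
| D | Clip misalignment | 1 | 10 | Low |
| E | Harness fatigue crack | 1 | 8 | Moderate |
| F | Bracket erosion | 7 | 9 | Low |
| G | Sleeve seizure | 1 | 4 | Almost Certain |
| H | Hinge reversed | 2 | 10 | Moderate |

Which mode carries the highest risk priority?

F

RPN = Severity × Occurrence × Detection:
  A: 8 × 5 × 10 = 400
  B: 5 × 7 × 1 = 35
  C: 2 × 6 × 1 = 12
  D: 10 × 1 × 8 = 80
  E: 8 × 1 × 5 = 40
  F: 9 × 7 × 8 = 504
  G: 4 × 1 × 1 = 4
  H: 10 × 2 × 5 = 100
Highest RPN is 504 → F.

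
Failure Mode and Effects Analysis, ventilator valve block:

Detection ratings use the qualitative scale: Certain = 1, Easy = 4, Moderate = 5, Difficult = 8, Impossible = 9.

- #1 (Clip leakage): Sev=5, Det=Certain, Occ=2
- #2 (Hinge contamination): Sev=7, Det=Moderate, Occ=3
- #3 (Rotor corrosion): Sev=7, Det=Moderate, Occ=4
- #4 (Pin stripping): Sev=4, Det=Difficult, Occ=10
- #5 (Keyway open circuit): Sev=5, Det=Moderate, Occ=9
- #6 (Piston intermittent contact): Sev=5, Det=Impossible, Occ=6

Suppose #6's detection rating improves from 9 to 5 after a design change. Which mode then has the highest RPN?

#4

RPN = Severity × Occurrence × Detection:
  #1: 5 × 2 × 1 = 10
  #2: 7 × 3 × 5 = 105
  #3: 7 × 4 × 5 = 140
  #4: 4 × 10 × 8 = 320
  #5: 5 × 9 × 5 = 225
  #6: 5 × 6 × 9 = 270
After action: #6 → 5 × 6 × 5 = 150.
Revised RPNs: #4=320, #5=225, #6=150, #3=140, #2=105, #1=10.
Highest is now #4 (320).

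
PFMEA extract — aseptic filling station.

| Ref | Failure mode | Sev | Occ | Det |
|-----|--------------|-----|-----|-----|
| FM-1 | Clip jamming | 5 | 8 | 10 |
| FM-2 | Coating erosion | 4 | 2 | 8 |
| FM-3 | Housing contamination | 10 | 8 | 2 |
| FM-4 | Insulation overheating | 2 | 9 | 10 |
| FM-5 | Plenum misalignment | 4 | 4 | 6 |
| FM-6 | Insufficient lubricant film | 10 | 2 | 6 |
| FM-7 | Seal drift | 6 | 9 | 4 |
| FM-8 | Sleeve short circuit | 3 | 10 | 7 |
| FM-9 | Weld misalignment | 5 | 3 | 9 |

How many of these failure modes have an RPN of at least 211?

2

RPN = Severity × Occurrence × Detection:
  FM-1: 5 × 8 × 10 = 400
  FM-2: 4 × 2 × 8 = 64
  FM-3: 10 × 8 × 2 = 160
  FM-4: 2 × 9 × 10 = 180
  FM-5: 4 × 4 × 6 = 96
  FM-6: 10 × 2 × 6 = 120
  FM-7: 6 × 9 × 4 = 216
  FM-8: 3 × 10 × 7 = 210
  FM-9: 5 × 3 × 9 = 135
Modes with RPN ≥ 211: FM-1 (400), FM-7 (216) → 2.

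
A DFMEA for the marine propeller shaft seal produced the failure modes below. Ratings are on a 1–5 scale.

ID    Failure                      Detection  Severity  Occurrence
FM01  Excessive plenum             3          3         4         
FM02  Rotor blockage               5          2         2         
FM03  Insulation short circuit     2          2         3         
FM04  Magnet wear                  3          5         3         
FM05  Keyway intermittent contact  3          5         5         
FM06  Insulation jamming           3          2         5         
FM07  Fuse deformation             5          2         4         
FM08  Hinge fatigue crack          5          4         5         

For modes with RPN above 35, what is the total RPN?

296

RPN = Severity × Occurrence × Detection:
  FM01: 3 × 4 × 3 = 36
  FM02: 2 × 2 × 5 = 20
  FM03: 2 × 3 × 2 = 12
  FM04: 5 × 3 × 3 = 45
  FM05: 5 × 5 × 3 = 75
  FM06: 2 × 5 × 3 = 30
  FM07: 2 × 4 × 5 = 40
  FM08: 4 × 5 × 5 = 100
RPN > 35: FM01 (36), FM04 (45), FM05 (75), FM07 (40), FM08 (100).
Sum: 36 + 45 + 75 + 40 + 100 = 296.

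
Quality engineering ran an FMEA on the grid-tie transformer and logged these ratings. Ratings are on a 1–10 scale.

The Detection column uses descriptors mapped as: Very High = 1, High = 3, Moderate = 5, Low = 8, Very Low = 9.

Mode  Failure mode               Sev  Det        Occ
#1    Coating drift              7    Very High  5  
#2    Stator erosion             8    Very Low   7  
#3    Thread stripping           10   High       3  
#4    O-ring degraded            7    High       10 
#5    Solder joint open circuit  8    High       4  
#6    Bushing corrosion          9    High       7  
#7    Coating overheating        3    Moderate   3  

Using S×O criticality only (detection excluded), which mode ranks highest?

#4

Criticality = Severity × Occurrence:
  #1: 7 × 5 = 35
  #2: 8 × 7 = 56
  #3: 10 × 3 = 30
  #4: 7 × 10 = 70
  #5: 8 × 4 = 32
  #6: 9 × 7 = 63
  #7: 3 × 3 = 9
Highest criticality is 70 → #4.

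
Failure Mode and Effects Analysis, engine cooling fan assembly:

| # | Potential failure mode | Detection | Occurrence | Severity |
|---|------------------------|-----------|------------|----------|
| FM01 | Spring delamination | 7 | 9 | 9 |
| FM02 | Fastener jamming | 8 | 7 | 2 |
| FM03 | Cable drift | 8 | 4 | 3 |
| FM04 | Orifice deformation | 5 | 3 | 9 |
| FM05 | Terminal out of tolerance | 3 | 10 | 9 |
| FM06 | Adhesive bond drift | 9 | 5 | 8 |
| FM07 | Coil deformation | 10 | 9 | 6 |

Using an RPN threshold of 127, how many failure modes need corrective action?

RPN = Severity × Occurrence × Detection:
  FM01: 9 × 9 × 7 = 567
  FM02: 2 × 7 × 8 = 112
  FM03: 3 × 4 × 8 = 96
  FM04: 9 × 3 × 5 = 135
  FM05: 9 × 10 × 3 = 270
  FM06: 8 × 5 × 9 = 360
  FM07: 6 × 9 × 10 = 540
Modes with RPN ≥ 127: FM01 (567), FM04 (135), FM05 (270), FM06 (360), FM07 (540) → 5.

5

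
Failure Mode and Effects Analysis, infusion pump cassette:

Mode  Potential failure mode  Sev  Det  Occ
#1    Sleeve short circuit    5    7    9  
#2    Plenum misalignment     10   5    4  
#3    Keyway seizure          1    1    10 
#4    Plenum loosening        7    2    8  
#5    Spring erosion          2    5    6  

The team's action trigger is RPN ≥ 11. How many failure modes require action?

4

RPN = Severity × Occurrence × Detection:
  #1: 5 × 9 × 7 = 315
  #2: 10 × 4 × 5 = 200
  #3: 1 × 10 × 1 = 10
  #4: 7 × 8 × 2 = 112
  #5: 2 × 6 × 5 = 60
Modes with RPN ≥ 11: #1 (315), #2 (200), #4 (112), #5 (60) → 4.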